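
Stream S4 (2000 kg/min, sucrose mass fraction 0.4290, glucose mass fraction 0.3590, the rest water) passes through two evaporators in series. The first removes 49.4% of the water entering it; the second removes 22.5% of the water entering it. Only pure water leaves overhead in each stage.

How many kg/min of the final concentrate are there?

1742 kg/min

water in feed = 2000×0.212 = 424 kg/min.
After stage 1: water left = (1−0.494)×424 = 214.54; stream total = 1790.5 kg/min.
After stage 2: water left = (1−0.225)×214.54 = 166.27; final concentrate = 1742.3 kg/min.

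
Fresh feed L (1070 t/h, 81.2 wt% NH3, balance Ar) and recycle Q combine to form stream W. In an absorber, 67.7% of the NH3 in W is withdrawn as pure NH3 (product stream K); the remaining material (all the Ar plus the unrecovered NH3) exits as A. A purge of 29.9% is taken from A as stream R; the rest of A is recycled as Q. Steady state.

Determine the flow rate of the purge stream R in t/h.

Ar enters only via L and leaves only via the purge: 1070×0.188 = 0.299×(Ar in A), and the absorber passes all Ar, so Ar in W = Ar in A = 672.78 t/h.
NH3 in W: m_A = 1070×0.812 + (1−0.299)·(1−0.677)·m_A, so m_A = 868.84/0.7736 = 1123.1 t/h.
A = (1−0.677)×1123.1 + 672.78 = 1035.6 t/h.
Purge R = 0.299×1035.6 = 309.63 t/h.

309.6 t/h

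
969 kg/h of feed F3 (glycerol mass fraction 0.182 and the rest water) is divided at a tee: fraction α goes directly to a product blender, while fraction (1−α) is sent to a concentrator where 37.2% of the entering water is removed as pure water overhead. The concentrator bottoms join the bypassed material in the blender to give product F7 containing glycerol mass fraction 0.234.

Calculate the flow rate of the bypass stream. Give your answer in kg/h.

261.4 kg/h

All 969×0.182 = 176.36 kg/h of glycerol reaches F7, so F7 = 176.36/0.234 = 753.67 kg/h and vapour = 215.33 kg/h.
The evaporator receives (1−α)·969 of feed at 0.818 water and removes 0.372 of that water:
0.372×0.818×(1−α)×969 = 215.33
(1−α) = 215.33/294.86 = 0.7303;  α = 0.2697.
Bypass flow = 0.2697×969 = 261.36 kg/h.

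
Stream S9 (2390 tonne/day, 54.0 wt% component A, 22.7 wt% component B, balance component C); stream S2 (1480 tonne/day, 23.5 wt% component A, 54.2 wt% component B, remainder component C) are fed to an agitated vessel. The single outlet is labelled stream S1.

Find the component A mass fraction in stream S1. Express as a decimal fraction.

0.4234

Total flow out = 2390 + 1480 = 3870 tonne/day.
component A in = 2390×0.540 + 1480×0.235 = 1638.4 tonne/day.
component A mass fraction in S1 = 1638.4/3870 = 0.4234.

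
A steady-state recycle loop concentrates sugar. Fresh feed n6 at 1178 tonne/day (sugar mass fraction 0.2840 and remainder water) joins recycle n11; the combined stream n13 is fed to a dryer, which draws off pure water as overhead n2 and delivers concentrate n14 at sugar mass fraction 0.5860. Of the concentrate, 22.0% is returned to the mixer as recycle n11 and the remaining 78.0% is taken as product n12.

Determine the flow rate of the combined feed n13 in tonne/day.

Overall sugar balance (none leaves overhead): sugar in fresh feed = sugar in product, i.e. 1178×0.284 = (1−0.220)·n14·0.586.
n14 = 334.55/(0.586×0.780) = 731.93 tonne/day.
Recycle n11 = 0.220×731.93 = 161.03 tonne/day.
Combined feed n13 = 1178 + 161.03 = 1339 tonne/day.

1339 tonne/day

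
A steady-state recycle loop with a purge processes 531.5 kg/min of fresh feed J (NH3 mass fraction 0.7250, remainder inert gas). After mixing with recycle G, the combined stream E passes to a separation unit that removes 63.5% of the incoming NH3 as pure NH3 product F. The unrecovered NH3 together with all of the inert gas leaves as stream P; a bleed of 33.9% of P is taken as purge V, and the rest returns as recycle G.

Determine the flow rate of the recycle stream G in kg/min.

inert gas enters only via J and leaves only via the purge: 531.5×0.275 = 0.339×(inert gas in P), and the separation unit passes all inert gas, so inert gas in E = inert gas in P = 431.16 kg/min.
NH3 in E: m_A = 531.5×0.725 + (1−0.339)·(1−0.635)·m_A, so m_A = 385.34/0.7587 = 507.87 kg/min.
P = (1−0.635)×507.87 + 431.16 = 616.53 kg/min.
Recycle G = (1−0.339)×616.53 = 407.53 kg/min.

407.5 kg/min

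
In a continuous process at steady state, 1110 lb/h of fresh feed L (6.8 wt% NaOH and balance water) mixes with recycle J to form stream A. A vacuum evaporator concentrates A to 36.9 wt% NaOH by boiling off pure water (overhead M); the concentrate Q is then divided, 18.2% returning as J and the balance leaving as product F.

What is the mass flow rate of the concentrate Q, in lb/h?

250.1 lb/h

Overall NaOH balance (none leaves overhead): NaOH in fresh feed = NaOH in product, i.e. 1110×0.068 = (1−0.182)·Q·0.369.
Q = 75.48/(0.369×0.818) = 250.06 lb/h.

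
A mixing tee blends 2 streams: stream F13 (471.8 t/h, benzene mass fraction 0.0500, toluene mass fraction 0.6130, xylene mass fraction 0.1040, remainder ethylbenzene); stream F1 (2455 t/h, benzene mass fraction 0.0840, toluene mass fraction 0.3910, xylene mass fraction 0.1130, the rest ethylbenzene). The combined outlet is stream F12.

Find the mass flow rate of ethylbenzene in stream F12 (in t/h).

ethylbenzene out = ethylbenzene in = 471.8×0.233 + 2455×0.412 = 1121.4 t/h.

1121 t/h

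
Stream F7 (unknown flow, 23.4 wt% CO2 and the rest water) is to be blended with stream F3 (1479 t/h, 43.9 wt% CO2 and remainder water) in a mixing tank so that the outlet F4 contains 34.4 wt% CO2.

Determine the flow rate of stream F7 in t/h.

1277 t/h

Let F7 be the unknown flow. Total out = 1479 + F7.
CO2 balance: 649.28 + 0.234·F7 = 0.344·(1479 + F7)
(0.234 − 0.344)·F7 = 0.344×1479 − 649.28 = -140.5
F7 = -140.5 / -0.110 = 1277.3 t/h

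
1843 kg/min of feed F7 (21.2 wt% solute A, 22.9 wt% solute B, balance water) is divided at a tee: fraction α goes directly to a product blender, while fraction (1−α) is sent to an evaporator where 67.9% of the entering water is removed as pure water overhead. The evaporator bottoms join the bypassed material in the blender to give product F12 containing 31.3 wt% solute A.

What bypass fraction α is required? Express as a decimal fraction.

All 1843×0.212 = 390.72 kg/min of solute A reaches F12, so F12 = 390.72/0.313 = 1248.3 kg/min and vapour = 594.71 kg/min.
The evaporator receives (1−α)·1843 of feed at 0.559 water and removes 0.679 of that water:
0.679×0.559×(1−α)×1843 = 594.71
(1−α) = 594.71/699.53 = 0.8501;  α = 0.1499.

0.150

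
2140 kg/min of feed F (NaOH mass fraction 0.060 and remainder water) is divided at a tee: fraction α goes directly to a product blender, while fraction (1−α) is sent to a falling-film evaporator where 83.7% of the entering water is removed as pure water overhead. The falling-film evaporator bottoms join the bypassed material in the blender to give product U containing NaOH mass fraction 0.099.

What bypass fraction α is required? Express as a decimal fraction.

All 2140×0.060 = 128.4 kg/min of NaOH reaches U, so U = 128.4/0.099 = 1297 kg/min and vapour = 843.03 kg/min.
The evaporator receives (1−α)·2140 of feed at 0.940 water and removes 0.837 of that water:
0.837×0.940×(1−α)×2140 = 843.03
(1−α) = 843.03/1683.7 = 0.5007;  α = 0.4993.

0.499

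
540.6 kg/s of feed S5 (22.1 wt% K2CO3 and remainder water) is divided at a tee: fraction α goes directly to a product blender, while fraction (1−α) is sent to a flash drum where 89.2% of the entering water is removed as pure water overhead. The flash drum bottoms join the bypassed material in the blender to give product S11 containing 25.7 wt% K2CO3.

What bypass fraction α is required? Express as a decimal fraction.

0.798

All 540.6×0.221 = 119.47 kg/s of K2CO3 reaches S11, so S11 = 119.47/0.257 = 464.87 kg/s and vapour = 75.726 kg/s.
The evaporator receives (1−α)·540.6 of feed at 0.779 water and removes 0.892 of that water:
0.892×0.779×(1−α)×540.6 = 75.726
(1−α) = 75.726/375.65 = 0.2016;  α = 0.7984.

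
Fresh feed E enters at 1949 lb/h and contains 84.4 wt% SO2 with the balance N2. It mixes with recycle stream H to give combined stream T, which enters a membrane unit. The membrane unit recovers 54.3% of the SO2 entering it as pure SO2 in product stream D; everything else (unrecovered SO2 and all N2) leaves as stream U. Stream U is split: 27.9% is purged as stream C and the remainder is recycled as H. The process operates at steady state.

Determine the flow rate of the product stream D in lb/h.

SO2 in T: m_A = 1949×0.844 + (1−0.279)·(1−0.543)·m_A, so m_A = 1645/0.6705 = 2453.3 lb/h.
Product D = 0.543×2453.3 = 1332.2 lb/h.

1332 lb/h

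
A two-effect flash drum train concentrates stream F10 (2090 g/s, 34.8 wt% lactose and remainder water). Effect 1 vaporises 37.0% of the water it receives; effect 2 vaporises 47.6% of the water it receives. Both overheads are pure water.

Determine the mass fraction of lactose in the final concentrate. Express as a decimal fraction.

0.618

water in feed = 2090×0.652 = 1362.7 g/s.
After stage 1: water left = (1−0.370)×1362.7 = 858.49; stream total = 1585.8 g/s.
After stage 2: water left = (1−0.476)×858.49 = 449.85; final concentrate = 1177.2 g/s.
lactose fraction = 727.32/1177.2 = 0.618.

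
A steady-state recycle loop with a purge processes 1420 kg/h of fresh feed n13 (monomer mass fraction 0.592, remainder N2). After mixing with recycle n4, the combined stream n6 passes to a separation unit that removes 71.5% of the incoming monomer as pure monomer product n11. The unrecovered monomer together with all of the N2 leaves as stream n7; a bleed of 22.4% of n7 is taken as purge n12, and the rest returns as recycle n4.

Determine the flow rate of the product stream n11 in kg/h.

monomer in n6: m_A = 1420×0.592 + (1−0.224)·(1−0.715)·m_A, so m_A = 840.64/0.7788 = 1079.3 kg/h.
Product n11 = 0.715×1079.3 = 771.73 kg/h.

771.7 kg/h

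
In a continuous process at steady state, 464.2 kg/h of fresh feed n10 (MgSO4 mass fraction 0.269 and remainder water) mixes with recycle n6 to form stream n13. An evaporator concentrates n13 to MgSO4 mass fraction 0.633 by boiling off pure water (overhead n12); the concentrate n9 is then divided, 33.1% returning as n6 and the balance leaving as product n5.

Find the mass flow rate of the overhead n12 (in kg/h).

266.9 kg/h

Overall MgSO4 balance (none leaves overhead): MgSO4 in fresh feed = MgSO4 in product, i.e. 464.2×0.269 = (1−0.331)·n9·0.633.
n9 = 124.87/(0.633×0.669) = 294.87 kg/h.
Recycle n6 = 0.331×294.87 = 97.601 kg/h.
Combined feed n13 = 464.2 + 97.601 = 561.8 kg/h.
Overhead n12 = n13 − n9 = 561.8 − 294.87 = 266.93 kg/h.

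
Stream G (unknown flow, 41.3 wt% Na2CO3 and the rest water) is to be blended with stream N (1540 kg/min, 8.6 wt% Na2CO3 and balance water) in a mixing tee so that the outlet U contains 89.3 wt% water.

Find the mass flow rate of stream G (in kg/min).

Let G be the unknown flow. Total out = 1540 + G.
water balance: 1407.6 + 0.587·G = 0.893·(1540 + G)
(0.587 − 0.893)·G = 0.893×1540 − 1407.6 = -32.34
G = -32.34 / -0.306 = 105.69 kg/min

105.7 kg/min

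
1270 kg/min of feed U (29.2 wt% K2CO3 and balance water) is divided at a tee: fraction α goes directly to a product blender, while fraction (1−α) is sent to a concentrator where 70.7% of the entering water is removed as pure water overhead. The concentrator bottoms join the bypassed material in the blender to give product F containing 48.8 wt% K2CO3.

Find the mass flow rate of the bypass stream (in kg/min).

251 kg/min

All 1270×0.292 = 370.84 kg/min of K2CO3 reaches F, so F = 370.84/0.488 = 759.92 kg/min and vapour = 510.08 kg/min.
The evaporator receives (1−α)·1270 of feed at 0.708 water and removes 0.707 of that water:
0.707×0.708×(1−α)×1270 = 510.08
(1−α) = 510.08/635.71 = 0.8024;  α = 0.1976.
Bypass flow = 0.1976×1270 = 250.97 kg/min.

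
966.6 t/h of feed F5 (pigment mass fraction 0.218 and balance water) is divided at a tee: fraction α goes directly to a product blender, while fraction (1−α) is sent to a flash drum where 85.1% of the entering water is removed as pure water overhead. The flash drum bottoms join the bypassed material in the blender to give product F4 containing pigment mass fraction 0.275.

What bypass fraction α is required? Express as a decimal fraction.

All 966.6×0.218 = 210.72 t/h of pigment reaches F4, so F4 = 210.72/0.275 = 766.25 t/h and vapour = 200.35 t/h.
The evaporator receives (1−α)·966.6 of feed at 0.782 water and removes 0.851 of that water:
0.851×0.782×(1−α)×966.6 = 200.35
(1−α) = 200.35/643.25 = 0.3115;  α = 0.6885.

0.689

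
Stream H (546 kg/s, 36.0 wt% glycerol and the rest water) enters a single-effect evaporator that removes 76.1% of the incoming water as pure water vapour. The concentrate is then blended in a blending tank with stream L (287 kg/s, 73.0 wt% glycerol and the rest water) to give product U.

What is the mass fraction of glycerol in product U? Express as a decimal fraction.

Vapour removed = 0.761×0.640×546 = 265.92 kg/s; concentrate = 280.08 kg/s.
glycerol reaching the mixer = 196.56 (from concentrate) + 287×0.730 = 406.07 kg/s.
Product flow = 280.08 + 287 = 567.08 kg/s; glycerol fraction = 0.7161.

0.7161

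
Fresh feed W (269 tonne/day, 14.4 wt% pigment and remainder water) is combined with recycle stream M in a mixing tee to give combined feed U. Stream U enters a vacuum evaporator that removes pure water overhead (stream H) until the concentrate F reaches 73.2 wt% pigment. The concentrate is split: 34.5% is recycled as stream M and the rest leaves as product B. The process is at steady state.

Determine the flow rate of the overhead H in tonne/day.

216.1 tonne/day

Overall pigment balance (none leaves overhead): pigment in fresh feed = pigment in product, i.e. 269×0.144 = (1−0.345)·F·0.732.
F = 38.736/(0.732×0.655) = 80.791 tonne/day.
Recycle M = 0.345×80.791 = 27.873 tonne/day.
Combined feed U = 269 + 27.873 = 296.87 tonne/day.
Overhead H = U − F = 296.87 − 80.791 = 216.08 tonne/day.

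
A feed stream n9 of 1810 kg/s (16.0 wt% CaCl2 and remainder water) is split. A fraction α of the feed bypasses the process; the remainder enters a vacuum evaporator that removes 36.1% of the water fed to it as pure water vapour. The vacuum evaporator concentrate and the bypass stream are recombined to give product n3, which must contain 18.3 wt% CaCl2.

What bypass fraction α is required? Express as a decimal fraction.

0.586

All 1810×0.160 = 289.6 kg/s of CaCl2 reaches n3, so n3 = 289.6/0.183 = 1582.5 kg/s and vapour = 227.49 kg/s.
The evaporator receives (1−α)·1810 of feed at 0.840 water and removes 0.361 of that water:
0.361×0.840×(1−α)×1810 = 227.49
(1−α) = 227.49/548.86 = 0.4145;  α = 0.5855.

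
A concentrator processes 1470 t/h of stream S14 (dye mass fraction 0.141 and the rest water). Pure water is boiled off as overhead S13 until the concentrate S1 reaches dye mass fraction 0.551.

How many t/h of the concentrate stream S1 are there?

dye is conserved: 1470×0.141 = 207.27 t/h all reports to the concentrate.
Concentrate = 207.27/(target fraction) = 376.17 t/h.

376.2 t/h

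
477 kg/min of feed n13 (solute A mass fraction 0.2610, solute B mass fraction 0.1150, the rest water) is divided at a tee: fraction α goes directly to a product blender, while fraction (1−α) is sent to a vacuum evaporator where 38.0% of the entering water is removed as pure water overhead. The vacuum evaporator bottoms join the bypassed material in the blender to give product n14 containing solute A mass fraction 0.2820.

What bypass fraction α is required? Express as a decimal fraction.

All 477×0.261 = 124.5 kg/min of solute A reaches n14, so n14 = 124.5/0.282 = 441.48 kg/min and vapour = 35.521 kg/min.
The evaporator receives (1−α)·477 of feed at 0.624 water and removes 0.380 of that water:
0.380×0.624×(1−α)×477 = 35.521
(1−α) = 35.521/113.11 = 0.3141;  α = 0.6859.

0.686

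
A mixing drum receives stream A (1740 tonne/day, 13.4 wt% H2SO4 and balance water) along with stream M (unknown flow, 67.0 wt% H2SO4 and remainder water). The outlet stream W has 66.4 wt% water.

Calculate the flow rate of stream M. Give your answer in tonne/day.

1052 tonne/day

Let M be the unknown flow. Total out = 1740 + M.
water balance: 1506.8 + 0.330·M = 0.664·(1740 + M)
(0.330 − 0.664)·M = 0.664×1740 − 1506.8 = -351.48
M = -351.48 / -0.334 = 1052.3 tonne/day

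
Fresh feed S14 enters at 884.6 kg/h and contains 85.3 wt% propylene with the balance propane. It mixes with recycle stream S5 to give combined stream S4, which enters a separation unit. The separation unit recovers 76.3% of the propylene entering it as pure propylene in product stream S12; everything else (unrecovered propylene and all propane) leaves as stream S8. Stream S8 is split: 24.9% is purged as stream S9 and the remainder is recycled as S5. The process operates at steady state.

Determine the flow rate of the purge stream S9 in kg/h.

184.2 kg/h

propane enters only via S14 and leaves only via the purge: 884.6×0.147 = 0.249×(propane in S8), and the separation unit passes all propane, so propane in S4 = propane in S8 = 522.23 kg/h.
propylene in S4: m_A = 884.6×0.853 + (1−0.249)·(1−0.763)·m_A, so m_A = 754.56/0.8220 = 917.95 kg/h.
S8 = (1−0.763)×917.95 + 522.23 = 739.79 kg/h.
Purge S9 = 0.249×739.79 = 184.21 kg/h.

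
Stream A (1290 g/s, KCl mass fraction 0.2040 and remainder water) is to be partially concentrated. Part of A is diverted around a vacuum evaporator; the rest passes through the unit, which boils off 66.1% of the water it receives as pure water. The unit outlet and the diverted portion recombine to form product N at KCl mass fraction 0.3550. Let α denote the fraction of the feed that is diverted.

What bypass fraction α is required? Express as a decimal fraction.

All 1290×0.204 = 263.16 g/s of KCl reaches N, so N = 263.16/0.355 = 741.3 g/s and vapour = 548.7 g/s.
The evaporator receives (1−α)·1290 of feed at 0.796 water and removes 0.661 of that water:
0.661×0.796×(1−α)×1290 = 548.7
(1−α) = 548.7/678.74 = 0.8084;  α = 0.1916.

0.192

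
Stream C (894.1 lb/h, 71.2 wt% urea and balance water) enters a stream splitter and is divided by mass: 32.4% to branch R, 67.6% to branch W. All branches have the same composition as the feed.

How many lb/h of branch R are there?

Branch R flow = 0.324×894.1 = 289.69 lb/h.

289.7 lb/h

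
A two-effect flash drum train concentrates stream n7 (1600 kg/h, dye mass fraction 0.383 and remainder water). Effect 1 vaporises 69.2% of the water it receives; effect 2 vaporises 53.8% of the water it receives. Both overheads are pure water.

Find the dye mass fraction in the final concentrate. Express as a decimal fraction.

water in feed = 1600×0.617 = 987.2 kg/h.
After stage 1: water left = (1−0.692)×987.2 = 304.06; stream total = 916.86 kg/h.
After stage 2: water left = (1−0.538)×304.06 = 140.47; final concentrate = 753.27 kg/h.
dye fraction = 612.8/753.27 = 0.814.

0.814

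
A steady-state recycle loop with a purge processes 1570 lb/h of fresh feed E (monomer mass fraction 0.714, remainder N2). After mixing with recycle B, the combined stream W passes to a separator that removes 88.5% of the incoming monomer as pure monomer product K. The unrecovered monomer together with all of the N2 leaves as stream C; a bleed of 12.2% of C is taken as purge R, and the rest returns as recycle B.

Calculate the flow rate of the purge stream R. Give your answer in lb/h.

466.5 lb/h

N2 enters only via E and leaves only via the purge: 1570×0.286 = 0.122×(N2 in C), and the separator passes all N2, so N2 in W = N2 in C = 3680.5 lb/h.
monomer in W: m_A = 1570×0.714 + (1−0.122)·(1−0.885)·m_A, so m_A = 1121/0.8990 = 1246.9 lb/h.
C = (1−0.885)×1246.9 + 3680.5 = 3823.9 lb/h.
Purge R = 0.122×3823.9 = 466.51 lb/h.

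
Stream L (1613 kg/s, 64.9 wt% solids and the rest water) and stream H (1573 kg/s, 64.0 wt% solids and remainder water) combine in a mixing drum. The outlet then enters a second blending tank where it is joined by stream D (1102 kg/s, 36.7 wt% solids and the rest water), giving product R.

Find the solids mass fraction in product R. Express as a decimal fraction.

0.573

Overall, product flow = 4288 kg/s.
solids in = 1613×0.649 + 1573×0.640 + 1102×0.367 = 2458 kg/s.
solids fraction in R = 0.573.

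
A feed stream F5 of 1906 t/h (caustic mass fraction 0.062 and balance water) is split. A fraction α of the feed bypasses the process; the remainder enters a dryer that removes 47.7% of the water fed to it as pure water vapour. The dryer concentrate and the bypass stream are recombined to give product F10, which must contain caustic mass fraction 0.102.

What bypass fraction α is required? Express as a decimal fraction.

All 1906×0.062 = 118.17 t/h of caustic reaches F10, so F10 = 118.17/0.102 = 1158.5 t/h and vapour = 747.45 t/h.
The evaporator receives (1−α)·1906 of feed at 0.938 water and removes 0.477 of that water:
0.477×0.938×(1−α)×1906 = 747.45
(1−α) = 747.45/852.79 = 0.8765;  α = 0.1235.

0.124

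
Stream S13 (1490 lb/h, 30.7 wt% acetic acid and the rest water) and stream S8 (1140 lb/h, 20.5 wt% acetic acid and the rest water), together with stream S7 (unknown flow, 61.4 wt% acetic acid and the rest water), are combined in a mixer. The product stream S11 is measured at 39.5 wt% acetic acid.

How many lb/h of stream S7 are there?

1588 lb/h

Let S7 be the unknown flow. Total out = 2630 + S7.
acetic acid balance: 691.13 + 0.614·S7 = 0.395·(2630 + S7)
(0.614 − 0.395)·S7 = 0.395×2630 − 691.13 = 347.72
S7 = 347.72 / 0.219 = 1587.8 lb/h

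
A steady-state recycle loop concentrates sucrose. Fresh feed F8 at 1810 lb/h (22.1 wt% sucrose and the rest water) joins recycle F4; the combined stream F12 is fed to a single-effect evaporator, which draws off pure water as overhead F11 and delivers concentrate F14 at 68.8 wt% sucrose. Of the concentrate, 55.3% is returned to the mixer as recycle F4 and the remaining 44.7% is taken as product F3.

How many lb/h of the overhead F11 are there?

1229 lb/h

Overall sucrose balance (none leaves overhead): sucrose in fresh feed = sucrose in product, i.e. 1810×0.221 = (1−0.553)·F14·0.688.
F14 = 400.01/(0.688×0.447) = 1300.7 lb/h.
Recycle F4 = 0.553×1300.7 = 719.28 lb/h.
Combined feed F12 = 1810 + 719.28 = 2529.3 lb/h.
Overhead F11 = F12 − F14 = 2529.3 − 1300.7 = 1228.6 lb/h.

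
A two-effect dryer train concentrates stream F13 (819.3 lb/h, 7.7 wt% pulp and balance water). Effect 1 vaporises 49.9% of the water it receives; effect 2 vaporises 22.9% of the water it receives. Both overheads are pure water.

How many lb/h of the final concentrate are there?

water in feed = 819.3×0.923 = 756.21 lb/h.
After stage 1: water left = (1−0.499)×756.21 = 378.86; stream total = 441.95 lb/h.
After stage 2: water left = (1−0.229)×378.86 = 292.1; final concentrate = 355.19 lb/h.

355.2 lb/h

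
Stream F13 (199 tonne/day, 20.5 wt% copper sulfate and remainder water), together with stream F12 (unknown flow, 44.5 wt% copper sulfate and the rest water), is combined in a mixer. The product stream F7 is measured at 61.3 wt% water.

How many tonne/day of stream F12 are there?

624.4 tonne/day

Let F12 be the unknown flow. Total out = 199 + F12.
water balance: 158.21 + 0.555·F12 = 0.613·(199 + F12)
(0.555 − 0.613)·F12 = 0.613×199 − 158.21 = -36.218
F12 = -36.218 / -0.058 = 624.45 tonne/day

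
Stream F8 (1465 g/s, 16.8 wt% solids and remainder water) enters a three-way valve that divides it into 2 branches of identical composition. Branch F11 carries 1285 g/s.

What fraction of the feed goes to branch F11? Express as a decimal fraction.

Fraction to F11 = 1285/1465 = 0.8771.

0.877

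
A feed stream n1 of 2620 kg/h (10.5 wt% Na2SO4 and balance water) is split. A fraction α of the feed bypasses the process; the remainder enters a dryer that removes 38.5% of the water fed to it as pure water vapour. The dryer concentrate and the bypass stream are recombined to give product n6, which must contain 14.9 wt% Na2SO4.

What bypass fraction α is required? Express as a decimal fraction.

All 2620×0.105 = 275.1 kg/h of Na2SO4 reaches n6, so n6 = 275.1/0.149 = 1846.3 kg/h and vapour = 773.69 kg/h.
The evaporator receives (1−α)·2620 of feed at 0.895 water and removes 0.385 of that water:
0.385×0.895×(1−α)×2620 = 773.69
(1−α) = 773.69/902.79 = 0.8570;  α = 0.1430.

0.143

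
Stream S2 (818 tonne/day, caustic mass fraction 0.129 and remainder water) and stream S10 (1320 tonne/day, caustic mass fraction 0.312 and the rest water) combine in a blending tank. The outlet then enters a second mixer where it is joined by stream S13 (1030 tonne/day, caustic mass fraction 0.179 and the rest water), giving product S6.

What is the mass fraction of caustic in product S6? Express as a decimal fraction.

0.222

Overall, product flow = 3168 tonne/day.
caustic in = 818×0.129 + 1320×0.312 + 1030×0.179 = 701.73 tonne/day.
caustic fraction in S6 = 0.222.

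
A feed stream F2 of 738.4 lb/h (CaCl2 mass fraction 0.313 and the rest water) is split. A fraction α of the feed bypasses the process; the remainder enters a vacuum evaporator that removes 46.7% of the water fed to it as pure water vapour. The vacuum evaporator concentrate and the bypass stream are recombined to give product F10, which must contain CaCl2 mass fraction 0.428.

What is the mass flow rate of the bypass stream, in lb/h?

All 738.4×0.313 = 231.12 lb/h of CaCl2 reaches F10, so F10 = 231.12/0.428 = 540 lb/h and vapour = 198.4 lb/h.
The evaporator receives (1−α)·738.4 of feed at 0.687 water and removes 0.467 of that water:
0.467×0.687×(1−α)×738.4 = 198.4
(1−α) = 198.4/236.9 = 0.8375;  α = 0.1625.
Bypass flow = 0.1625×738.4 = 120 lb/h.

120 lb/h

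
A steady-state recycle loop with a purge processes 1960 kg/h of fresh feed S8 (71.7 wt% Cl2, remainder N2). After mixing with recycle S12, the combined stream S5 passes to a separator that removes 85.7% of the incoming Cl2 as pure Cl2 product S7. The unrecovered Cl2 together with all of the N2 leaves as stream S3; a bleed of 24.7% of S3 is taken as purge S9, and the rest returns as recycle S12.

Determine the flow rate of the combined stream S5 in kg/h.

3821 kg/h

N2 enters only via S8 and leaves only via the purge: 1960×0.283 = 0.247×(N2 in S3), and the separator passes all N2, so N2 in S5 = N2 in S3 = 2245.7 kg/h.
Cl2 in S5: m_A = 1960×0.717 + (1−0.247)·(1−0.857)·m_A, so m_A = 1405.3/0.8923 = 1574.9 kg/h.
S5 = 1574.9 + 2245.7 = 3820.6 kg/h.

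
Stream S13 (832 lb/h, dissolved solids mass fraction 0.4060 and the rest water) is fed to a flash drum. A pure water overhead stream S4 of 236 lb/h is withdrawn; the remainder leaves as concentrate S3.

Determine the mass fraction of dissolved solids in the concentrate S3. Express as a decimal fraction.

0.5668

dissolved solids is not removed: 832×0.406 = 337.79 lb/h of dissolved solids enters S3.
Concentrate = 832 − 236 = 596 lb/h.
Mass fraction = 337.79/596 = 0.5668.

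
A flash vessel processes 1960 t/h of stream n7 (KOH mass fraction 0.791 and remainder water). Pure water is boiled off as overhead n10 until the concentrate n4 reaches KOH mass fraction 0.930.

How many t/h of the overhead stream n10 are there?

KOH is conserved: 1960×0.791 = 1550.4 t/h all reports to the concentrate.
Concentrate = 1550.4/(target fraction) = 1667.1 t/h.
Overhead = 1960 − 1667.1 = 292.95 t/h.

292.9 t/h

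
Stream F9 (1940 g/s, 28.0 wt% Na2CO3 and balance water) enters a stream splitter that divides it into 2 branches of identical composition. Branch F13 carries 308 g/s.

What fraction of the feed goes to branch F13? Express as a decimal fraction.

0.159

Fraction to F13 = 308/1940 = 0.1588.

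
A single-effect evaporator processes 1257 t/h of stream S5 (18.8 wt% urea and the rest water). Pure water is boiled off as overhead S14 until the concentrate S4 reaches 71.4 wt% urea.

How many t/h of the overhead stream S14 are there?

urea is conserved: 1257×0.188 = 236.32 t/h all reports to the concentrate.
Concentrate = 236.32/(target fraction) = 330.97 t/h.
Overhead = 1257 − 330.97 = 926.03 t/h.

926 t/h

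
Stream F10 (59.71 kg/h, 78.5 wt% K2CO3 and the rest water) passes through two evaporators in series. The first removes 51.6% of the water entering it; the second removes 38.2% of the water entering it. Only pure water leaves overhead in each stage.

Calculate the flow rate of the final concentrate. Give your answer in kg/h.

50.71 kg/h

water in feed = 59.71×0.215 = 12.838 kg/h.
After stage 1: water left = (1−0.516)×12.838 = 6.2134; stream total = 53.086 kg/h.
After stage 2: water left = (1−0.382)×6.2134 = 3.8399; final concentrate = 50.712 kg/h.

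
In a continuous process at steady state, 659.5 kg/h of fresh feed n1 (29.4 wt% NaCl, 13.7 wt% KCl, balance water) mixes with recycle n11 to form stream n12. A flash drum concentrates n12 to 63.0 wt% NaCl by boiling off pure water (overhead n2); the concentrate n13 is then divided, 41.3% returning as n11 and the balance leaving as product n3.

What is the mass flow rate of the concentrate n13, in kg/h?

Overall NaCl balance (none leaves overhead): NaCl in fresh feed = NaCl in product, i.e. 659.5×0.294 = (1−0.413)·n13·0.630.
n13 = 193.89/(0.630×0.587) = 524.3 kg/h.

524.3 kg/h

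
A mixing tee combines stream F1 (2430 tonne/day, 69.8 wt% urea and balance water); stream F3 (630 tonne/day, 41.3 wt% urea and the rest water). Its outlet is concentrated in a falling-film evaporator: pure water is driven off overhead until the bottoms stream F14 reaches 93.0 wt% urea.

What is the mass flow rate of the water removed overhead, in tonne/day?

urea entering = 2430×0.698 + 630×0.413 = 1956.3 tonne/day.
All urea reports to F14, so F14 = 1956.3/0.930 = 2103.6 tonne/day.
Total feed = 3060 tonne/day; overhead = 3060 − 2103.6 = 956.42 tonne/day.

956.4 tonne/day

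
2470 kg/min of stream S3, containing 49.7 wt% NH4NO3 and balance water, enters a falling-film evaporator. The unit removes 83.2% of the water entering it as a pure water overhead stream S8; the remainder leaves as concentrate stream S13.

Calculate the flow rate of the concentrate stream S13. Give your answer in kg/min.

water entering = 2470×0.503 = 1242.4 kg/min; overhead removed = 0.832×1242.4 = 1033.7 kg/min.
Concentrate = 2470 − 1033.7 = 1436.3 kg/min.

1436 kg/min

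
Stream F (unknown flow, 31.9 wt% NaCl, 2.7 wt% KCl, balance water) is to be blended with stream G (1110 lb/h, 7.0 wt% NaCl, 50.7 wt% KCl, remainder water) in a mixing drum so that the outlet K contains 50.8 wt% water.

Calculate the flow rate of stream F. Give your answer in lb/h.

Let F be the unknown flow. Total out = 1110 + F.
water balance: 469.53 + 0.654·F = 0.508·(1110 + F)
(0.654 − 0.508)·F = 0.508×1110 − 469.53 = 94.35
F = 94.35 / 0.146 = 646.23 lb/h

646.2 lb/h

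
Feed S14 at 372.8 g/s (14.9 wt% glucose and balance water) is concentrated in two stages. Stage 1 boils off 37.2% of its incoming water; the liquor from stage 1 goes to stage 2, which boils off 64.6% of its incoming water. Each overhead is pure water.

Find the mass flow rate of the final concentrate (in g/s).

126.1 g/s

water in feed = 372.8×0.851 = 317.25 g/s.
After stage 1: water left = (1−0.372)×317.25 = 199.23; stream total = 254.78 g/s.
After stage 2: water left = (1−0.646)×199.23 = 70.529; final concentrate = 126.08 g/s.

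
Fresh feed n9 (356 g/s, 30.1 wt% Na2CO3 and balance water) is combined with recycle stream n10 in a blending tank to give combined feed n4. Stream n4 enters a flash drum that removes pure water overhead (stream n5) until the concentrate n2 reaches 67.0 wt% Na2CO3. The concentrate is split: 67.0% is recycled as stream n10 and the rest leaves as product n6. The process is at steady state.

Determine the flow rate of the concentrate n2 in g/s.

484.6 g/s

Overall Na2CO3 balance (none leaves overhead): Na2CO3 in fresh feed = Na2CO3 in product, i.e. 356×0.301 = (1−0.670)·n2·0.670.
n2 = 107.16/(0.670×0.330) = 484.65 g/s.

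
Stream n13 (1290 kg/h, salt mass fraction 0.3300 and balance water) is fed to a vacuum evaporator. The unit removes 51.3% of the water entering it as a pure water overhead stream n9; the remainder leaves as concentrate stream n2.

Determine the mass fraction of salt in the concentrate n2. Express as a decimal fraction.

salt is not removed: 1290×0.330 = 425.7 kg/h of salt enters n2.
water entering = 1290×0.670 = 864.3 kg/h; overhead removed = 0.513×864.3 = 443.39 kg/h.
Concentrate = 1290 − 443.39 = 846.61 kg/h.
Mass fraction = 425.7/846.61 = 0.5028.

0.5028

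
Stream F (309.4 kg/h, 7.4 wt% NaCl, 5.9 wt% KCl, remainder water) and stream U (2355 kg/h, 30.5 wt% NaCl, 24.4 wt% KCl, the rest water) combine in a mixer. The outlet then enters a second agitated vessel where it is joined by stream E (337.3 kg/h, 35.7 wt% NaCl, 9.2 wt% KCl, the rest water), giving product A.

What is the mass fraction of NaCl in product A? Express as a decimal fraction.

0.287

Overall, product flow = 3001.7 kg/h.
NaCl in = 309.4×0.074 + 2355×0.305 + 337.3×0.357 = 861.59 kg/h.
NaCl fraction in A = 0.287.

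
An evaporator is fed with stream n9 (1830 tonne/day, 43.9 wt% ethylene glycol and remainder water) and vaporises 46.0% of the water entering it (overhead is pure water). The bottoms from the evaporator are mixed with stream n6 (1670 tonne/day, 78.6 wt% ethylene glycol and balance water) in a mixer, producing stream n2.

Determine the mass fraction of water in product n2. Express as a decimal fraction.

0.301

Vapour removed = 0.460×0.561×1830 = 472.25 tonne/day; concentrate = 1357.8 tonne/day.
water reaching the mixer = 554.38 (from concentrate) + 1670×0.214 = 911.76 tonne/day.
Product flow = 1357.8 + 1670 = 3027.8 tonne/day; water fraction = 0.301.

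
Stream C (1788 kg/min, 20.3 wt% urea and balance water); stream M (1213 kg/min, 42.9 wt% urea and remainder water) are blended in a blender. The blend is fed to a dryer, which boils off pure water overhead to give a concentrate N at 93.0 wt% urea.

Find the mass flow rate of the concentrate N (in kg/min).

949.8 kg/min

urea entering = 1788×0.203 + 1213×0.429 = 883.34 kg/min.
All urea reports to N, so N = 883.34/0.930 = 949.83 kg/min.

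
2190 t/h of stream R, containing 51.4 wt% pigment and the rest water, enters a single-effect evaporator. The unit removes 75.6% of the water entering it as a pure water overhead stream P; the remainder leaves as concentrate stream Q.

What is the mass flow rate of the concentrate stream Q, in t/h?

water entering = 2190×0.486 = 1064.3 t/h; overhead removed = 0.756×1064.3 = 804.64 t/h.
Concentrate = 2190 − 804.64 = 1385.4 t/h.

1385 t/h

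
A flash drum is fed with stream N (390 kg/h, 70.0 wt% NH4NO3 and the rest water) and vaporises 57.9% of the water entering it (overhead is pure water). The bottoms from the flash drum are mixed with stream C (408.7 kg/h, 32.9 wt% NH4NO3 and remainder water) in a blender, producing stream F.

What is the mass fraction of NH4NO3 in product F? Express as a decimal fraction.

0.557

Vapour removed = 0.579×0.300×390 = 67.743 kg/h; concentrate = 322.26 kg/h.
NH4NO3 reaching the mixer = 273 (from concentrate) + 408.7×0.329 = 407.46 kg/h.
Product flow = 322.26 + 408.7 = 730.96 kg/h; NH4NO3 fraction = 0.557.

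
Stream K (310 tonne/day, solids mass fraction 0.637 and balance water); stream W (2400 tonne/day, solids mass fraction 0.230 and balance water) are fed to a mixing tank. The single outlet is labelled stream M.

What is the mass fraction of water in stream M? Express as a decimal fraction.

0.723

Total flow out = 310 + 2400 = 2710 tonne/day.
water in = 310×0.363 + 2400×0.770 = 1960.5 tonne/day.
water mass fraction in M = 1960.5/2710 = 0.723.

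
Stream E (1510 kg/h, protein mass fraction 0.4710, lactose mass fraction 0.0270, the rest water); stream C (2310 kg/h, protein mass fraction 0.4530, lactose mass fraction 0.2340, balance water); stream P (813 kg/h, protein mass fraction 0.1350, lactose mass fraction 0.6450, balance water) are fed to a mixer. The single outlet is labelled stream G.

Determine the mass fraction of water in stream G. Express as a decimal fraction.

0.3583

Total flow out = 1510 + 2310 + 813 = 4633 kg/h.
water in = 1510×0.502 + 2310×0.313 + 813×0.220 = 1659.9 kg/h.
water mass fraction in G = 1659.9/4633 = 0.3583.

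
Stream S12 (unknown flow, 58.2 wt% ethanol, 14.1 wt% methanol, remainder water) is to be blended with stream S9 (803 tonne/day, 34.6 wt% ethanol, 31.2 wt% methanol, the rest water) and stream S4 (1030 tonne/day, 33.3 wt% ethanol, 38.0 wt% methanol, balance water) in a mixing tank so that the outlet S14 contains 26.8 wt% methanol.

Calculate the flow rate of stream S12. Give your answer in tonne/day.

1187 tonne/day

Let S12 be the unknown flow. Total out = 1833 + S12.
methanol balance: 641.94 + 0.141·S12 = 0.268·(1833 + S12)
(0.141 − 0.268)·S12 = 0.268×1833 − 641.94 = -150.69
S12 = -150.69 / -0.127 = 1186.6 tonne/day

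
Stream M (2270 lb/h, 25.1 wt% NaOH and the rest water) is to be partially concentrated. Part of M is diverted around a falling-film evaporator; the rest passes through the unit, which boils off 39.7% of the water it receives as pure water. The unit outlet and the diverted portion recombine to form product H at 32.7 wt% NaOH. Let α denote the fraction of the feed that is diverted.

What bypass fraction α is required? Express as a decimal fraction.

0.218

All 2270×0.251 = 569.77 lb/h of NaOH reaches H, so H = 569.77/0.327 = 1742.4 lb/h and vapour = 527.58 lb/h.
The evaporator receives (1−α)·2270 of feed at 0.749 water and removes 0.397 of that water:
0.397×0.749×(1−α)×2270 = 527.58
(1−α) = 527.58/674.99 = 0.7816;  α = 0.2184.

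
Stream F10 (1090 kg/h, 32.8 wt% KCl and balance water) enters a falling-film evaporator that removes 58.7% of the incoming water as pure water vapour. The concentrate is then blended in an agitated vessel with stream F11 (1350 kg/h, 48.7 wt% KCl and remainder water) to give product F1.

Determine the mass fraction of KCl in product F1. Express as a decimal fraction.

Vapour removed = 0.587×0.672×1090 = 429.97 kg/h; concentrate = 660.03 kg/h.
KCl reaching the mixer = 357.52 (from concentrate) + 1350×0.487 = 1015 kg/h.
Product flow = 660.03 + 1350 = 2010 kg/h; KCl fraction = 0.505.

0.505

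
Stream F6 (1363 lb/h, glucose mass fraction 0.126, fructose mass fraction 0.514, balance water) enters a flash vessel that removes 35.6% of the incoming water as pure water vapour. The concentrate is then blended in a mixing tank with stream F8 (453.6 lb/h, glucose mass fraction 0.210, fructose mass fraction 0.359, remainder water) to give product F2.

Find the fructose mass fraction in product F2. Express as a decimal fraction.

0.526

Vapour removed = 0.356×0.360×1363 = 174.68 lb/h; concentrate = 1188.3 lb/h.
fructose reaching the mixer = 700.58 (from concentrate) + 453.6×0.359 = 863.42 lb/h.
Product flow = 1188.3 + 453.6 = 1641.9 lb/h; fructose fraction = 0.526.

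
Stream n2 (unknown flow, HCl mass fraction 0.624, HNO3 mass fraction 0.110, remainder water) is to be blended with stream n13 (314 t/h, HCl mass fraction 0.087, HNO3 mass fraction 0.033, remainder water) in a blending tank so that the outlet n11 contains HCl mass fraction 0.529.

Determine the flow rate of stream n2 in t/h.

1461 t/h

Let n2 be the unknown flow. Total out = 314 + n2.
HCl balance: 27.318 + 0.624·n2 = 0.529·(314 + n2)
(0.624 − 0.529)·n2 = 0.529×314 − 27.318 = 138.79
n2 = 138.79 / 0.095 = 1460.9 t/h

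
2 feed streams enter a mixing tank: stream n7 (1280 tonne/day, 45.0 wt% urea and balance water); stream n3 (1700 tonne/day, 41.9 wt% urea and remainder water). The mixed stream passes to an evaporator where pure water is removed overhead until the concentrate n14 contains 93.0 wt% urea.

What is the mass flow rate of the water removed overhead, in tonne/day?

urea entering = 1280×0.450 + 1700×0.419 = 1288.3 tonne/day.
All urea reports to n14, so n14 = 1288.3/0.930 = 1385.3 tonne/day.
Total feed = 2980 tonne/day; overhead = 2980 − 1385.3 = 1594.7 tonne/day.

1595 tonne/day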